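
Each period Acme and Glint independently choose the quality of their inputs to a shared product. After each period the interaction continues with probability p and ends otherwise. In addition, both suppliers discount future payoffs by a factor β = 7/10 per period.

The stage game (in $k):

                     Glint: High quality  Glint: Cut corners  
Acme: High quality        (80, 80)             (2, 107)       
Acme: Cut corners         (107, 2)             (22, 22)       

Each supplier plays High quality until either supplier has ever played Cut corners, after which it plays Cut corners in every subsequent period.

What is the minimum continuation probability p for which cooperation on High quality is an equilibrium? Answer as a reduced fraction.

54/119

Expected continuation weight on next period's payoff is β·p = 7/10·p, which plays the role of the discount factor.
Cooperation requires 7/10·p ≥ (107−80)/(107−22) = 27/85, hence p ≥ 54/119.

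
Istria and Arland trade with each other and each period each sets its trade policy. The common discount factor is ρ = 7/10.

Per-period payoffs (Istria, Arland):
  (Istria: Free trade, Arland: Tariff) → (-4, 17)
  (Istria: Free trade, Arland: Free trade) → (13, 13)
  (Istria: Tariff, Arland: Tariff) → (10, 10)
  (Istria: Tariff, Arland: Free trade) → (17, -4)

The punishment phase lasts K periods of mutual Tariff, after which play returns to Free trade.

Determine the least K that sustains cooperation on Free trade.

3

No profitable deviation requires (13−10)(ρ+…+ρ^K) ≥ 17−13, i.e. ρ+…+ρ^K ≥ 4/3 ≈ 1.3333.
With ρ = 7/10, the partial sums are K=1: 0.7000, K=2: 1.1900, K=3: 1.5330.
K = 3 is the first length at which the sum reaches 1.3333.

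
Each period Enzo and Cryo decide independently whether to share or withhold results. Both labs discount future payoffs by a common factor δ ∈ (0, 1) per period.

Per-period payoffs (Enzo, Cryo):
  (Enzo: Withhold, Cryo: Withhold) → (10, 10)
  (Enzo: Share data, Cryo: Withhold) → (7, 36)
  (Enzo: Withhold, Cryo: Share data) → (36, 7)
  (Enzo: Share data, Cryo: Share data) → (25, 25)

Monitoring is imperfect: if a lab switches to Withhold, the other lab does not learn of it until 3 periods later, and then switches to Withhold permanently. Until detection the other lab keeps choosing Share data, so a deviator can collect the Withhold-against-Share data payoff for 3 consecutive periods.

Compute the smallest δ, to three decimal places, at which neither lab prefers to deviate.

0.751

The best deviation is to choose Withhold for all 3 undetected periods, earning 36 each, then 10 forever once detected.
Deviation value: 36(1−δ^3)/(1−δ) + 10δ^3/(1−δ); cooperation value: 25/(1−δ).
IC: 25 ≥ 36(1−δ^3) + 10δ^3 = 36 − 26δ^3.
So δ^3 ≥ 11/26, giving δ ≥ (11/26)^(1/3) ≈ 0.751.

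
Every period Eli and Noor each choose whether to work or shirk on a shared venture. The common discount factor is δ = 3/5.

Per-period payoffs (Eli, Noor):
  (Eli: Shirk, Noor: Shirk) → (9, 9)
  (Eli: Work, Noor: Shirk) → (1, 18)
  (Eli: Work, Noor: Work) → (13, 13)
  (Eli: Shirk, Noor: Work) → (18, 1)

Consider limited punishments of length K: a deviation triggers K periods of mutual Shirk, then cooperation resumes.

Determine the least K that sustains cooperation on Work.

Need Σ_{k=1}^{K} δ^k ≥ (18−13)/(13−9) = 1.2500 at δ = 3/5.
At K = 3 the sum is 1.1760 < 1.2500; at K = 4 it is 1.3056 ≥ 1.2500.
So the minimum punishment length is K = 4.

4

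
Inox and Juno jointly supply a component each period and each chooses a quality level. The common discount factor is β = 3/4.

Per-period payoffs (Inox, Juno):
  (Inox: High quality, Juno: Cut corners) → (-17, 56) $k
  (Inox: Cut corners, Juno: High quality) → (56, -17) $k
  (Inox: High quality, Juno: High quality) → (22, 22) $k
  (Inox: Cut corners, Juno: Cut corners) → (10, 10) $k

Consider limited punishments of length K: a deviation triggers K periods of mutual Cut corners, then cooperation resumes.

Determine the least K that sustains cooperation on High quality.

IC: β(1−β^K)/(1−β) ≥ (56−22)/(22−10) = 17/6.
With β = 3/4: need 1 − β^K ≥ 17/6·(1−3/4)/(3/4), i.e. β^K ≤ 0.0556.
Since (3/4)^10 = 0.0563 and (3/4)^11 = 0.0422, the smallest such K is 11.

11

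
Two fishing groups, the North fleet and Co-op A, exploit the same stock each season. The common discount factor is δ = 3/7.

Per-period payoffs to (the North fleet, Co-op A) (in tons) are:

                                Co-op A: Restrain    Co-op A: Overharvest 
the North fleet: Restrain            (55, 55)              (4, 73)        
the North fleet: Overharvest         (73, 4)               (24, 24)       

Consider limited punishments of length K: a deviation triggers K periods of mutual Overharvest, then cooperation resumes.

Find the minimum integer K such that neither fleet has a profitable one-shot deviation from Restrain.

2

No profitable deviation requires (55−24)(δ+…+δ^K) ≥ 73−55, i.e. δ+…+δ^K ≥ 18/31 ≈ 0.5806.
With δ = 3/7, the partial sums are K=1: 0.4286, K=2: 0.6122.
K = 2 is the first length at which the sum reaches 0.5806.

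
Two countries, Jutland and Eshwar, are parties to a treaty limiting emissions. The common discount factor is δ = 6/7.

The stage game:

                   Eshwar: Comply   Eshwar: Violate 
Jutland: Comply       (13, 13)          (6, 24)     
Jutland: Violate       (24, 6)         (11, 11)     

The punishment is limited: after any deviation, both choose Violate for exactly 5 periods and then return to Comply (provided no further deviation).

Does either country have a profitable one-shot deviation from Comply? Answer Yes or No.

IC: δ+…+δ^5 ≥ (24−13)/(13−11) = 11/2.
At δ = 6/7: partial sum = 3.2240 < 5.5000. Cooperation not sustainable.

Yes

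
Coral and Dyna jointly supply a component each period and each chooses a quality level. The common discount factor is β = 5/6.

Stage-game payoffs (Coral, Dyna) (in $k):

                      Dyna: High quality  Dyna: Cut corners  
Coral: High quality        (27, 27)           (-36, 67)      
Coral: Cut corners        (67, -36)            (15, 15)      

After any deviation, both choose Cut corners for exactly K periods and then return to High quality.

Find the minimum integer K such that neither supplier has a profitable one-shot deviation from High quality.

7

No profitable deviation requires (27−15)(β+…+β^K) ≥ 67−27, i.e. β+…+β^K ≥ 10/3 ≈ 3.3333.
With β = 5/6, the partial sums are K=1: 0.8333, K=2: 1.5278, …, K=5: 2.9906, K=6: 3.3255, K=7: 3.6046.
K = 7 is the first length at which the sum reaches 3.3333.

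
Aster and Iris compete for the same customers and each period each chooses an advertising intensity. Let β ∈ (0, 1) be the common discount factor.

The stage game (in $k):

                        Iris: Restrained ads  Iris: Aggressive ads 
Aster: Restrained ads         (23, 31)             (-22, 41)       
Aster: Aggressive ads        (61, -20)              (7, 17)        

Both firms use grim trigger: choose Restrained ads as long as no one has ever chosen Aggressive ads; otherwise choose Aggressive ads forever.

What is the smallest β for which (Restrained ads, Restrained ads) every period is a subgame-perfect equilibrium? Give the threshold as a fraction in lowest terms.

19/27

For Aster: deviation gain 61−23 = 38, per-period punishment loss 23−7 = 16. IC gives β ≥ 38/54 = 19/27.
For Iris: gain 10, loss 14 per period, so β ≥ 10/24 = 5/12.
The tighter constraint is Aster's, so cooperation needs β ≥ 19/27.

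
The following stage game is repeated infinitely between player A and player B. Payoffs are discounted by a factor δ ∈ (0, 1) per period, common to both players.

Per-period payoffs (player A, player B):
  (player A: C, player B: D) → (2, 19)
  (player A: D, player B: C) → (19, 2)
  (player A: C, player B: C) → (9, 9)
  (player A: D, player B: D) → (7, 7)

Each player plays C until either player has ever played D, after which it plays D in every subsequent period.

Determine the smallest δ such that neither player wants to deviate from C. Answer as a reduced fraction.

5/6

One-period gain from deviating is 19 − 9 = 10. The loss is 9 − 7 = 2 in every subsequent period, with present value 2·δ/(1−δ).
Deviation is unprofitable when 2·δ/(1−δ) ≥ 10, i.e. δ/(1−δ) ≥ 5.
Equivalently δ ≥ 10/(10+2) = 5/6.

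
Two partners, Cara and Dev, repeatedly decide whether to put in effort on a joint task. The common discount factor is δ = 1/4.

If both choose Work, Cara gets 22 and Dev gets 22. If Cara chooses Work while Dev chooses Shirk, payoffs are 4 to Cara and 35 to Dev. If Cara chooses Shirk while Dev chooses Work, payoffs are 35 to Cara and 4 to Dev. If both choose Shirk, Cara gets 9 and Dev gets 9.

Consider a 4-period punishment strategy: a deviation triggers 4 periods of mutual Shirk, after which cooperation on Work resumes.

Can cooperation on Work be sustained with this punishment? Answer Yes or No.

Comparing payoff streams over the 5 periods until play realigns: cooperate → 22(1+δ+…+δ^4); deviate → 35 + 9(δ+…+δ^4).
Cooperation is sustained iff (22−9)(δ+…+δ^4) ≥ 35−22.
δ+…+δ^4 = 1/4·(1−(1/4)^4)/(1−1/4) = 0.3320, and (35−22)/(22−9) = 1.0000.
0.3320 < 1.0000, so cooperation is not sustainable.

No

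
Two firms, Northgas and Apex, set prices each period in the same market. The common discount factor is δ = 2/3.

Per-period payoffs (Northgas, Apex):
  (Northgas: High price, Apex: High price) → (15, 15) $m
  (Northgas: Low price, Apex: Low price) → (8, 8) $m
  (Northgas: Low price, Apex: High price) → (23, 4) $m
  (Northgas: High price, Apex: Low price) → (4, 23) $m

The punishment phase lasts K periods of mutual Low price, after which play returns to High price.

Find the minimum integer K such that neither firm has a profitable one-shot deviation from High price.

3

No profitable deviation requires (15−8)(δ+…+δ^K) ≥ 23−15, i.e. δ+…+δ^K ≥ 8/7 ≈ 1.1429.
With δ = 2/3, the partial sums are K=1: 0.6667, K=2: 1.1111, K=3: 1.4074.
K = 3 is the first length at which the sum reaches 1.1429.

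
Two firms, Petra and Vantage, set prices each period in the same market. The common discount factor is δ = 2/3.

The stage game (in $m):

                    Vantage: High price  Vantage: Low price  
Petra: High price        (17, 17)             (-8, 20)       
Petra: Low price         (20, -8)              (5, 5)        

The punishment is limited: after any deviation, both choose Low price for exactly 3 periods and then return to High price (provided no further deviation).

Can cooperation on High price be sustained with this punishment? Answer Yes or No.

Yes

IC: δ+…+δ^3 ≥ (20−17)/(17−5) = 1/4.
At δ = 2/3: partial sum = 1.4074 ≥ 0.2500. Cooperation sustainable.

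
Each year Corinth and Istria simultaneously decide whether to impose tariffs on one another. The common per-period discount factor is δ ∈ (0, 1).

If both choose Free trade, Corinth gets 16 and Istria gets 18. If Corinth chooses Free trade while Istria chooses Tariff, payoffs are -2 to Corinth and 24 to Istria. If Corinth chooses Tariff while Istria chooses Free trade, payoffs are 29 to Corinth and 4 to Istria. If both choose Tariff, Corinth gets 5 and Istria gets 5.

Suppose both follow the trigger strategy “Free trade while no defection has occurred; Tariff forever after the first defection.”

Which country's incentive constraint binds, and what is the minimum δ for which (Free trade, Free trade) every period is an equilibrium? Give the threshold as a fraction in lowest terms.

Corinth: cooperation gives 16 each period; deviation gives 29 once then 5 forever.
  16/(1−δ) ≥ 29 + 5δ/(1−δ) ⇒ δ ≥ 13/24.
Istria: cooperation gives 18 each period; deviation gives 24 once then 5 forever.
  δ ≥ 6/19.
Both must hold, so the binding constraint is Corinth's: δ ≥ 13/24.

Corinth; δ ≥ 13/24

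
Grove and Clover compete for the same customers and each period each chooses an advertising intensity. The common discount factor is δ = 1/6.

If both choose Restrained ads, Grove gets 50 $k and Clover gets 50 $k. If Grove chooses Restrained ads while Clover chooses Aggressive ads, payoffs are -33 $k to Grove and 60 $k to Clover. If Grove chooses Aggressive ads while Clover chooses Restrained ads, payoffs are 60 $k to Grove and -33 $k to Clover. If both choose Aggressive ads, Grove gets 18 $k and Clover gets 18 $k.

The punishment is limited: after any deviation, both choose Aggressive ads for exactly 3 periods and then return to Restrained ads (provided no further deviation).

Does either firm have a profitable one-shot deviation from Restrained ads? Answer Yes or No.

Yes

A one-shot deviation gives 60 now, then 18 for 3 periods, then back to 50.
Gain from deviating: (60−50) today; loss: (50−18) in each of the next 3 periods.
No-deviation condition: (50−18)(δ+…+δ^3) ≥ 60−50, i.e. δ+…+δ^3 ≥ 5/16.
At δ = 1/6: δ+…+δ^3 = 0.1991 < 0.3125.
So cooperation is not sustainable.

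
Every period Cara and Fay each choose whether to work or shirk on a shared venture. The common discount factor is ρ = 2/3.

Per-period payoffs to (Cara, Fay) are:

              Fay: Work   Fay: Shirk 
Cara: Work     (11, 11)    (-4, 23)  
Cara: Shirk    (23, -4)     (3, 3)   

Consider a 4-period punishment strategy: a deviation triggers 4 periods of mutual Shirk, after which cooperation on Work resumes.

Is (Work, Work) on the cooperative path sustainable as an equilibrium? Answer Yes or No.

IC: ρ+…+ρ^4 ≥ (23−11)/(11−3) = 3/2.
At ρ = 2/3: partial sum = 1.6049 ≥ 1.5000. Cooperation sustainable.

Yes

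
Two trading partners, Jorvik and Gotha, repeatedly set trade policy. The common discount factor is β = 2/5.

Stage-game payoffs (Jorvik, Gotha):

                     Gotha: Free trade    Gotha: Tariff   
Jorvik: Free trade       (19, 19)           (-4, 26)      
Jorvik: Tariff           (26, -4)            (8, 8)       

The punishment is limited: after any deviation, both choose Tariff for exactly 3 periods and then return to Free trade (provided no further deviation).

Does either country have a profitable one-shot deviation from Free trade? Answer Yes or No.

Yes

A one-shot deviation gives 26 now, then 8 for 3 periods, then back to 19.
Gain from deviating: (26−19) today; loss: (19−8) in each of the next 3 periods.
No-deviation condition: (19−8)(β+…+β^3) ≥ 26−19, i.e. β+…+β^3 ≥ 7/11.
At β = 2/5: β+…+β^3 = 0.6240 < 0.6364.
So cooperation is not sustainable.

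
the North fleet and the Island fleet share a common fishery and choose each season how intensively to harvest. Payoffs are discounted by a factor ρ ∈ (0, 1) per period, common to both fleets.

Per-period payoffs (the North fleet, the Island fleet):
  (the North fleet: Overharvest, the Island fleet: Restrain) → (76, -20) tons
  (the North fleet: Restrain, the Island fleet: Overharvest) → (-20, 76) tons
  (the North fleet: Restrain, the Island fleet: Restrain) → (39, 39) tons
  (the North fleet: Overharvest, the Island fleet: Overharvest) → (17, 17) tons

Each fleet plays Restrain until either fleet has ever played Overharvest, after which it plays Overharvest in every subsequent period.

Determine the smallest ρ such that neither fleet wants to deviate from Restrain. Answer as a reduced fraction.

37/59

One-period gain from deviating is 76 − 39 = 37. The loss is 39 − 17 = 22 in every subsequent period, with present value 22·ρ/(1−ρ).
Deviation is unprofitable when 22·ρ/(1−ρ) ≥ 37, i.e. ρ/(1−ρ) ≥ 37/22.
Equivalently ρ ≥ 37/(37+22) = 37/59.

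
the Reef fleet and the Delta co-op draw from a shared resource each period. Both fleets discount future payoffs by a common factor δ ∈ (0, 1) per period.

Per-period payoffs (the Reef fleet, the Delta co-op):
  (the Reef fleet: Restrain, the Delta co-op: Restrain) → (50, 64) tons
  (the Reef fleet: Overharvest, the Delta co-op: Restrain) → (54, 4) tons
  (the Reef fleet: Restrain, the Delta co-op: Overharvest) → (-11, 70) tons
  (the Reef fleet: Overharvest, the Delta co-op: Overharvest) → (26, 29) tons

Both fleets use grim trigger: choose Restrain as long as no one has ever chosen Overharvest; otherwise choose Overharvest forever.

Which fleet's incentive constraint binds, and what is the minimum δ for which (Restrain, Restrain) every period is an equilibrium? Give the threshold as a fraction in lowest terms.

the Reef fleet's threshold: (54−50)/(54−26) = 1/7.
the Delta co-op's threshold: (70−64)/(70−29) = 6/41.
1/7 < 6/41, so the Delta co-op binds and δ* = 6/41.

the Delta co-op; δ ≥ 6/41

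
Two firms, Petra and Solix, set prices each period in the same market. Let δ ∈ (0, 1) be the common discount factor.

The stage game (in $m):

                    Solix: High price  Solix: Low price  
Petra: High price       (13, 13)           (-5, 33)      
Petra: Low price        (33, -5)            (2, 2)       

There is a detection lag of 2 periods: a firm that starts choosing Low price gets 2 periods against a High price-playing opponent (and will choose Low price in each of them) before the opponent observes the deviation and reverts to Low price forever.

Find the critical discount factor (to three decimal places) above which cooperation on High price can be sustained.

A deviator earns 33 for 2 periods, then 2 forever; cooperating earns 13 forever. Multiplying the IC by (1−δ):
13 ≥ 33(1−δ^2) + 2δ^2, so 31·δ^2 ≥ 20 and δ^2 ≥ 20/31.
δ ≥ (20/31)^(1/2) ≈ 0.803.

0.803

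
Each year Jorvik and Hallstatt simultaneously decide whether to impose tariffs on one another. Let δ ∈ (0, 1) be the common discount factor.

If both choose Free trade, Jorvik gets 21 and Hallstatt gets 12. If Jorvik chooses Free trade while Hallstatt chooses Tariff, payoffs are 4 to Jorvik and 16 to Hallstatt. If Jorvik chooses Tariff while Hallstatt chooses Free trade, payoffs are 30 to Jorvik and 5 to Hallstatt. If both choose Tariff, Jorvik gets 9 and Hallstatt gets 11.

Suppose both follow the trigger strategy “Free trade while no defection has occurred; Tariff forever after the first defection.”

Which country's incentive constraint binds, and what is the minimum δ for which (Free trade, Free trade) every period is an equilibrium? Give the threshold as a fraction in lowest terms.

Hallstatt; δ ≥ 4/5

Jorvik: cooperation gives 21 each period; deviation gives 30 once then 9 forever.
  21/(1−δ) ≥ 30 + 9δ/(1−δ) ⇒ δ ≥ 9/21 = 3/7.
Hallstatt: cooperation gives 12 each period; deviation gives 16 once then 11 forever.
  δ ≥ 4/5.
Both must hold, so the binding constraint is Hallstatt's: δ ≥ 4/5.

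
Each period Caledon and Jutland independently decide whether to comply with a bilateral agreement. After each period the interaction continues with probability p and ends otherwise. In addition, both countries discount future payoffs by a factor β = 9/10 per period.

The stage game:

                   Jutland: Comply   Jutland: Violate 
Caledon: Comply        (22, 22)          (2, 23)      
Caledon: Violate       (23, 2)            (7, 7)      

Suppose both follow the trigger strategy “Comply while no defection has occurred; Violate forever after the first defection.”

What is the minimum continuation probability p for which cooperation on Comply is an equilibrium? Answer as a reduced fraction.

5/72

With continuation probability p and discount β, the effective per-period discount factor is βp.
Grim-trigger IC: βp ≥ (23−22)/(23−7) = 1/16.
So p ≥ (1/16)/(9/10) = 5/72.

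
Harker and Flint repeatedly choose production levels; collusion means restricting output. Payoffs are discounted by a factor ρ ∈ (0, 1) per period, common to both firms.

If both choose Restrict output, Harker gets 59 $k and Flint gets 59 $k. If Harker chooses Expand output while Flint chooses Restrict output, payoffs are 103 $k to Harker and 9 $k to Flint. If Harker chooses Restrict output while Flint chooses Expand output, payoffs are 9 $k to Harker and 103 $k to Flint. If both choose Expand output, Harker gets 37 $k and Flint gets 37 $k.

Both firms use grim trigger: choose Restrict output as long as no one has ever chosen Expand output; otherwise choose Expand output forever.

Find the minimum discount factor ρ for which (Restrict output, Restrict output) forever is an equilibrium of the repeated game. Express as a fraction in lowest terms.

2/3

Cooperation forever yields 59 each period: 59/(1−ρ).
Deviating yields 103 once, then 37 forever: 103 + 37ρ/(1−ρ).
No profitable deviation requires 59/(1−ρ) ≥ 103 + 37ρ/(1−ρ).
Multiplying by (1−ρ): 59 ≥ 103(1−ρ) + 37ρ = 103 − 66ρ.
So 66ρ ≥ 44, i.e. ρ ≥ 44/66 = 2/3.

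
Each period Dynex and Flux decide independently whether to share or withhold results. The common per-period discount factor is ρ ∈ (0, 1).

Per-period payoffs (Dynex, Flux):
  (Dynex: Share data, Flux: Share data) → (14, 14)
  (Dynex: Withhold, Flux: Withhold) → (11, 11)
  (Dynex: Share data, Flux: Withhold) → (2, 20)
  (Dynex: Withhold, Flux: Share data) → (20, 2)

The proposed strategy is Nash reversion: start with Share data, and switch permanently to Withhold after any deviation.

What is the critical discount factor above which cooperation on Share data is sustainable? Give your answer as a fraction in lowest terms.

2/3

14/(1−ρ) ≥ 20 + 11ρ/(1−ρ)
14 ≥ 20 − 9ρ
ρ ≥ 6/9 = 2/3.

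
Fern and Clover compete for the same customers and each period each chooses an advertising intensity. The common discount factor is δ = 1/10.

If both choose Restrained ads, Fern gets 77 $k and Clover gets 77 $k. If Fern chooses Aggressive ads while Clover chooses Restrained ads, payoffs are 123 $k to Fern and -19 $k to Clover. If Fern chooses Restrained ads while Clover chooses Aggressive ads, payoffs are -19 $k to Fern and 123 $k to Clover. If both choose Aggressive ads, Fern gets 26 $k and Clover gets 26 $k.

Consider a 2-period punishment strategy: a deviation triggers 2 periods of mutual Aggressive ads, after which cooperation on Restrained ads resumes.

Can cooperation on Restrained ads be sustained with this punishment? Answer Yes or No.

A one-shot deviation gives 123 now, then 26 for 2 periods, then back to 77.
Gain from deviating: (123−77) today; loss: (77−26) in each of the next 2 periods.
No-deviation condition: (77−26)(δ+…+δ^2) ≥ 123−77, i.e. δ+…+δ^2 ≥ 46/51.
At δ = 1/10: δ+…+δ^2 = 0.1100 < 0.9020.
So cooperation is not sustainable.

No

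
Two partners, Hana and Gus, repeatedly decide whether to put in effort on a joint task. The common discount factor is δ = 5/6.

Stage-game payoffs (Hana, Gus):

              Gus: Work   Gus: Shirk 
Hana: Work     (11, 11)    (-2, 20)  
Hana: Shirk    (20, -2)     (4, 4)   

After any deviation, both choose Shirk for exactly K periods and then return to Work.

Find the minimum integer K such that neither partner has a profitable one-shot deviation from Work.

2

IC: δ(1−δ^K)/(1−δ) ≥ (20−11)/(11−4) = 9/7.
With δ = 5/6: need 1 − δ^K ≥ 9/7·(1−5/6)/(5/6), i.e. δ^K ≤ 0.7429.
Since (5/6)^1 = 0.8333 and (5/6)^2 = 0.6944, the smallest such K is 2.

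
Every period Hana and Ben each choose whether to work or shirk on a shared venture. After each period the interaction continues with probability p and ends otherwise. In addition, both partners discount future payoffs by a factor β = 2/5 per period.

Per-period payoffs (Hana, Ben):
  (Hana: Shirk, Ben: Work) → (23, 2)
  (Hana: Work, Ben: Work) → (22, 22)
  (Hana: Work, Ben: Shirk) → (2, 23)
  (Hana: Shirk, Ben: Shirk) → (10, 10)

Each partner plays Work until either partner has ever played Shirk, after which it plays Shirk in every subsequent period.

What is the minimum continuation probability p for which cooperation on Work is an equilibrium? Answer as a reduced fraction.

5/26

Expected continuation weight on next period's payoff is β·p = 2/5·p, which plays the role of the discount factor.
Cooperation requires 2/5·p ≥ (23−22)/(23−10) = 1/13, hence p ≥ 5/26.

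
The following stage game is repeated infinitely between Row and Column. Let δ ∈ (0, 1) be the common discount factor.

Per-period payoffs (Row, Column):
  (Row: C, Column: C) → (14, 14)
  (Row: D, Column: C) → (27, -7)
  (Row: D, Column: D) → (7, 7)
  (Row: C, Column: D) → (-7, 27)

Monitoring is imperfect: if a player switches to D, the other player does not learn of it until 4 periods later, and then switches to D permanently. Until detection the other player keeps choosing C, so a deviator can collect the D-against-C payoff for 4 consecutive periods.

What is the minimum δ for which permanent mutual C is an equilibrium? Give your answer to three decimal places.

0.898

Deviating for the 4 undetected periods gains 27−14 = 13 per period over cooperation, then loses 14−7 = 7 per period forever once punishment starts.
Gain: 13(1 + δ + … + δ^3); loss: 7·δ^4/(1−δ).
No profitable deviation ⇔ 13(1−δ^4) ≤ 7·δ^4, i.e. δ^4 ≥ 13/(13+7) = 13/20.
Hence δ ≥ (13/20)^(1/4) ≈ 0.898.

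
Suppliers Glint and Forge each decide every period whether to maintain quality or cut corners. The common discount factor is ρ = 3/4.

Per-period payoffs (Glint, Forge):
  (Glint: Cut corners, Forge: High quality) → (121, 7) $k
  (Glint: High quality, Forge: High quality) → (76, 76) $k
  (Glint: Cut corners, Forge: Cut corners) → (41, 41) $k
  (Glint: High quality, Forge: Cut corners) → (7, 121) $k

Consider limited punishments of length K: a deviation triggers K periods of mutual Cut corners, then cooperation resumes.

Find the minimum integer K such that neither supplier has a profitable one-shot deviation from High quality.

2

Need Σ_{k=1}^{K} ρ^k ≥ (121−76)/(76−41) = 1.2857 at ρ = 3/4.
At K = 1 the sum is 0.7500 < 1.2857; at K = 2 it is 1.3125 ≥ 1.2857.
So the minimum punishment length is K = 2.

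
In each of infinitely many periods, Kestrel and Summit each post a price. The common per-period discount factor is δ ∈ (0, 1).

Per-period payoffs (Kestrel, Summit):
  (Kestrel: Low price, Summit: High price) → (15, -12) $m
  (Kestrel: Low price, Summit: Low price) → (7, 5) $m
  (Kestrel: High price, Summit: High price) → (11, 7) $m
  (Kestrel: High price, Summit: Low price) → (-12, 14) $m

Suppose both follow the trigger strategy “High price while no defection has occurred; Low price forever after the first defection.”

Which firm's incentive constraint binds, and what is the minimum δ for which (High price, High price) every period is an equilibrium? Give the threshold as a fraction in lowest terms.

Kestrel: cooperation gives 11 each period; deviation gives 15 once then 7 forever.
  11/(1−δ) ≥ 15 + 7δ/(1−δ) ⇒ δ ≥ 4/8 = 1/2.
Summit: cooperation gives 7 each period; deviation gives 14 once then 5 forever.
  δ ≥ 7/9.
Both must hold, so the binding constraint is Summit's: δ ≥ 7/9.

Summit; δ ≥ 7/9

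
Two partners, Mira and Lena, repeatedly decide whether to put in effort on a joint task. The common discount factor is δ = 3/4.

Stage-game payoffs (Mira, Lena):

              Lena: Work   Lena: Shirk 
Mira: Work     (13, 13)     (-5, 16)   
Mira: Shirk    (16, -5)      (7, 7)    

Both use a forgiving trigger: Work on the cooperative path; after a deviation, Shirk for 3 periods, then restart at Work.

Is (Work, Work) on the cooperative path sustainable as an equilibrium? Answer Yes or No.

Yes

Comparing payoff streams over the 4 periods until play realigns: cooperate → 13(1+δ+…+δ^3); deviate → 16 + 7(δ+…+δ^3).
Cooperation is sustained iff (13−7)(δ+…+δ^3) ≥ 16−13.
δ+…+δ^3 = 3/4·(1−(3/4)^3)/(1−3/4) = 1.7344, and (16−13)/(13−7) = 0.5000.
1.7344 ≥ 0.5000, so cooperation is sustainable.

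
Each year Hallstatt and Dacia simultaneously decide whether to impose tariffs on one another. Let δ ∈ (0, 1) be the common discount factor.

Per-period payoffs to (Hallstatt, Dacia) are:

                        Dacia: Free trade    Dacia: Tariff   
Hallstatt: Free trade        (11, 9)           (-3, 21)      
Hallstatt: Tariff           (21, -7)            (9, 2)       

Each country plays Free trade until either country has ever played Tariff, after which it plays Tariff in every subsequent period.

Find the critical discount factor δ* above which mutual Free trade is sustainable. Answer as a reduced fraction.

5/6

Hallstatt: cooperation gives 11 each period; deviation gives 21 once then 9 forever.
  11/(1−δ) ≥ 21 + 9δ/(1−δ) ⇒ δ ≥ 10/12 = 5/6.
Dacia: cooperation gives 9 each period; deviation gives 21 once then 2 forever.
  δ ≥ 12/19.
Both must hold, so the binding constraint is Hallstatt's: δ ≥ 5/6.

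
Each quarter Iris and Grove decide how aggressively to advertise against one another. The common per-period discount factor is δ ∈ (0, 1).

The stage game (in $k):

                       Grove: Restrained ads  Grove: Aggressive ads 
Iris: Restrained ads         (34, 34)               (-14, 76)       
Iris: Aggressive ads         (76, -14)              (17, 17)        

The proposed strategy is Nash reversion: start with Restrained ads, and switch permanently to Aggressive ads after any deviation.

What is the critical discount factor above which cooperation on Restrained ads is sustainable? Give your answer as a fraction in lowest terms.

42/59

Under grim trigger the critical discount factor is (T−C)/(T−P) with T = 76, C = 34, P = 17.
δ* = (76−34)/(76−17) = 42/59.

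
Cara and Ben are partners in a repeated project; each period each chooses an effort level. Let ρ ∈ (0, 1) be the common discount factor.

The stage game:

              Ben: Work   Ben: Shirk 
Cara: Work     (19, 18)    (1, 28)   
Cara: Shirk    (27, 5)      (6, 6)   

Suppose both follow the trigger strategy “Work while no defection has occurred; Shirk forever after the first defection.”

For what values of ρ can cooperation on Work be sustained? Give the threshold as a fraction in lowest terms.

5/11

Cara: cooperation gives 19 each period; deviation gives 27 once then 6 forever.
  19/(1−ρ) ≥ 27 + 6ρ/(1−ρ) ⇒ ρ ≥ 8/21.
Ben: cooperation gives 18 each period; deviation gives 28 once then 6 forever.
  ρ ≥ 10/22 = 5/11.
Both must hold, so the binding constraint is Ben's: ρ ≥ 5/11.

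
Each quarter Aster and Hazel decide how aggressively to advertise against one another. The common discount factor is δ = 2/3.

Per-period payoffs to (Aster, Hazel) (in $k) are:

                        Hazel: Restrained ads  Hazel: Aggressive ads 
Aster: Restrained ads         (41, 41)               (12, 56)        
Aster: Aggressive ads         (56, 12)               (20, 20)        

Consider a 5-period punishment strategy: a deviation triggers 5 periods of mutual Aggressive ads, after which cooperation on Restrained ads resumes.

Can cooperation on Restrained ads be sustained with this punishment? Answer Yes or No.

Yes

Comparing payoff streams over the 6 periods until play realigns: cooperate → 41(1+δ+…+δ^5); deviate → 56 + 20(δ+…+δ^5).
Cooperation is sustained iff (41−20)(δ+…+δ^5) ≥ 56−41.
δ+…+δ^5 = 2/3·(1−(2/3)^5)/(1−2/3) = 1.7366, and (56−41)/(41−20) = 0.7143.
1.7366 ≥ 0.7143, so cooperation is sustainable.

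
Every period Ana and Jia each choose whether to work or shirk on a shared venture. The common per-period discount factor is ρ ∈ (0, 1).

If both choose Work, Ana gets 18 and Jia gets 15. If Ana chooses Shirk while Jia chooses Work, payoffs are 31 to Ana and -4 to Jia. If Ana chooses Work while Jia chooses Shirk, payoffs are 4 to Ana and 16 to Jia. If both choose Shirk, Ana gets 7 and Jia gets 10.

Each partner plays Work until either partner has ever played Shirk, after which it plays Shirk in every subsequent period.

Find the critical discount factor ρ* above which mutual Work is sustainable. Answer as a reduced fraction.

Ana: cooperation gives 18 each period; deviation gives 31 once then 7 forever.
  18/(1−ρ) ≥ 31 + 7ρ/(1−ρ) ⇒ ρ ≥ 13/24.
Jia: cooperation gives 15 each period; deviation gives 16 once then 10 forever.
  ρ ≥ 1/6.
Both must hold, so the binding constraint is Ana's: ρ ≥ 13/24.

13/24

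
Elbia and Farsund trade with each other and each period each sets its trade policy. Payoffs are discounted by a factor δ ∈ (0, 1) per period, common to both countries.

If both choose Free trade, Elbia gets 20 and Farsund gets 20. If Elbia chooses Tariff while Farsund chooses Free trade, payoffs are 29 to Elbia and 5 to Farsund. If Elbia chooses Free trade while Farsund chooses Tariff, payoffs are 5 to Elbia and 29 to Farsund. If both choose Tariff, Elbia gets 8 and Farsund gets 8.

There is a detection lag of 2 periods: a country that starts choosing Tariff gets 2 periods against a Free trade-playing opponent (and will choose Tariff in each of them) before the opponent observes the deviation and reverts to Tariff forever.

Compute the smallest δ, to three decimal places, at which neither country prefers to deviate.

0.655

The best deviation is to choose Tariff for all 2 undetected periods, earning 29 each, then 8 forever once detected.
Deviation value: 29(1−δ^2)/(1−δ) + 8δ^2/(1−δ); cooperation value: 20/(1−δ).
IC: 20 ≥ 29(1−δ^2) + 8δ^2 = 29 − 21δ^2.
So δ^2 ≥ 9/21 = 3/7, giving δ ≥ (3/7)^(1/2) ≈ 0.655.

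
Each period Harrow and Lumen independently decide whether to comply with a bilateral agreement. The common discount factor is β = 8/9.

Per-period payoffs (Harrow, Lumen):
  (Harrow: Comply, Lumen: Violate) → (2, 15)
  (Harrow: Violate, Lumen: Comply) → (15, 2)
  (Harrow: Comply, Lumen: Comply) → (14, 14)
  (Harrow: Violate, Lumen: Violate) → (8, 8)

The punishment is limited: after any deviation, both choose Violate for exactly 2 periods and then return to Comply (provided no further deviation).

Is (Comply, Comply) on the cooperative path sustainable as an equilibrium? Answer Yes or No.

Comparing payoff streams over the 3 periods until play realigns: cooperate → 14(1+β+…+β^2); deviate → 15 + 8(β+…+β^2).
Cooperation is sustained iff (14−8)(β+…+β^2) ≥ 15−14.
β+…+β^2 = 8/9·(1−(8/9)^2)/(1−8/9) = 1.6790, and (15−14)/(14−8) = 0.1667.
1.6790 ≥ 0.1667, so cooperation is sustainable.

Yes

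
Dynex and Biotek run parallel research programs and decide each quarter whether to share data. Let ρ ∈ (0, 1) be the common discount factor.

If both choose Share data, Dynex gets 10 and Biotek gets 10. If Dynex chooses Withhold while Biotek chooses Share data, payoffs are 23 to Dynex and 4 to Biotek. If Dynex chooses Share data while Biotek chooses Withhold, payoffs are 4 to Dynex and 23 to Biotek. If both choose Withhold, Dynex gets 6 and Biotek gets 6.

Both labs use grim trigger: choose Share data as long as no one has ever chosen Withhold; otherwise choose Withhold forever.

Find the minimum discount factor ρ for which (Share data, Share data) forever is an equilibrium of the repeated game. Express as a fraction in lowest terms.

Under grim trigger the critical discount factor is (T−C)/(T−P) with T = 23, C = 10, P = 6.
ρ* = (23−10)/(23−6) = 13/17.

13/17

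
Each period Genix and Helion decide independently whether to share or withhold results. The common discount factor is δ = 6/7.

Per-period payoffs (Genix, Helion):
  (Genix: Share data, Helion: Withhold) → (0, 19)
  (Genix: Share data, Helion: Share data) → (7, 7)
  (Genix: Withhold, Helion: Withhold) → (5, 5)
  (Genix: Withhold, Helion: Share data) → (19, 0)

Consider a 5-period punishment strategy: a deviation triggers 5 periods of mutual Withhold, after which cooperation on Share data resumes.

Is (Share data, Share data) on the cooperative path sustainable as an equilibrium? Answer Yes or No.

No

IC: δ+…+δ^5 ≥ (19−7)/(7−5) = 6.
At δ = 6/7: partial sum = 3.2240 < 6.0000. Cooperation not sustainable.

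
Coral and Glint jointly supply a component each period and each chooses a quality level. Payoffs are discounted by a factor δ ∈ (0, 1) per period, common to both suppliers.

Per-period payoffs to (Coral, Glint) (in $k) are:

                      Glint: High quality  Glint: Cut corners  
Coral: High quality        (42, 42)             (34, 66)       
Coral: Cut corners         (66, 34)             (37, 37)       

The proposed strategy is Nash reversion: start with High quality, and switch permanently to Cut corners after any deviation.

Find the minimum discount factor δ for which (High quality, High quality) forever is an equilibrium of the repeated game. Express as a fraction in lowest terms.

Cooperation forever yields 42 each period: 42/(1−δ).
Deviating yields 66 once, then 37 forever: 66 + 37δ/(1−δ).
No profitable deviation requires 42/(1−δ) ≥ 66 + 37δ/(1−δ).
Multiplying by (1−δ): 42 ≥ 66(1−δ) + 37δ = 66 − 29δ.
So 29δ ≥ 24, i.e. δ ≥ 24/29.

24/29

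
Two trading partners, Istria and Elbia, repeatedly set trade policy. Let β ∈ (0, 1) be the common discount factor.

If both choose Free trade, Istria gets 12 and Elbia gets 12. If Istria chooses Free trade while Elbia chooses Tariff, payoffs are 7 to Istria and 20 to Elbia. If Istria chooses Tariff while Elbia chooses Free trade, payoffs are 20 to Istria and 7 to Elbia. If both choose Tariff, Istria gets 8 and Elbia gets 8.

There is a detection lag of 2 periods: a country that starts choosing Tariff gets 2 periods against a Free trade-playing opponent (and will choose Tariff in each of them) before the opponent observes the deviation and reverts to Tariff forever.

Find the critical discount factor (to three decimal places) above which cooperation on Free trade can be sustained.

0.816

A deviator earns 20 for 2 periods, then 8 forever; cooperating earns 12 forever. Multiplying the IC by (1−β):
12 ≥ 20(1−β^2) + 8β^2, so 12·β^2 ≥ 8 and β^2 ≥ 2/3.
β ≥ (2/3)^(1/2) ≈ 0.816.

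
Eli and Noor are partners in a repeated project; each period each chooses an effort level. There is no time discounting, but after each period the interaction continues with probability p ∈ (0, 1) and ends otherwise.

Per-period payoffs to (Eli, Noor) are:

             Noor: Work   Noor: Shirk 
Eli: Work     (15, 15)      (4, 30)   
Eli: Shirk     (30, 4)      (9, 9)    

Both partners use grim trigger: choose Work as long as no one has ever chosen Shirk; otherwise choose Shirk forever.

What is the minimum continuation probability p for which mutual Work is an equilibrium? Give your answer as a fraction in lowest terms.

Expected cooperation value is 15 + p·15 + p²·15 + … = 15/(1−p); deviation gives 30 + p·9/(1−p).
15 ≥ 30(1−p) + 9p ⇒ 21p ≥ 15 ⇒ p ≥ 15/21 = 5/7.

5/7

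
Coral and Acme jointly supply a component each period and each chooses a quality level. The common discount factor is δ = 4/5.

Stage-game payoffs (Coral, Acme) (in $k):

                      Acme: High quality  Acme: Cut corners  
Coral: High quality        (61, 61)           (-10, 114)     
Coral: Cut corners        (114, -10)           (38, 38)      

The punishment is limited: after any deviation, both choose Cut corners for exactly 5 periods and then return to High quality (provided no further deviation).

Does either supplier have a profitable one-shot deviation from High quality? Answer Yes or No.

Comparing payoff streams over the 6 periods until play realigns: cooperate → 61(1+δ+…+δ^5); deviate → 114 + 38(δ+…+δ^5).
Cooperation is sustained iff (61−38)(δ+…+δ^5) ≥ 114−61.
δ+…+δ^5 = 4/5·(1−(4/5)^5)/(1−4/5) = 2.6893, and (114−61)/(61−38) = 2.3043.
2.6893 ≥ 2.3043, so cooperation is sustainable.

No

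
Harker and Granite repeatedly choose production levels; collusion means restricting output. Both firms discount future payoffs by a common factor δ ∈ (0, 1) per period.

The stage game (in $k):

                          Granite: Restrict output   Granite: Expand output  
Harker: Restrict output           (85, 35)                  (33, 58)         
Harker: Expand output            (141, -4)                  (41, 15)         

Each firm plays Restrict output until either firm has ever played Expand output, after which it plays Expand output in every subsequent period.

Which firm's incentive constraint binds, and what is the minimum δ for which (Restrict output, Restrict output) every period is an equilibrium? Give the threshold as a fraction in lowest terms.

Harker; δ ≥ 14/25

Harker: cooperation gives 85 each period; deviation gives 141 once then 41 forever.
  85/(1−δ) ≥ 141 + 41δ/(1−δ) ⇒ δ ≥ 56/100 = 14/25.
Granite: cooperation gives 35 each period; deviation gives 58 once then 15 forever.
  δ ≥ 23/43.
Both must hold, so the binding constraint is Harker's: δ ≥ 14/25.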